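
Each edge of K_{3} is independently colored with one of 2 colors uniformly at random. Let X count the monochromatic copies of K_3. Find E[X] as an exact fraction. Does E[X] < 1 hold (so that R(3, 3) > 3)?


E[X] = C(3, 3) · 2^{1 − 3} = 1 · 2^{−2} = 1/4.
As a reduced fraction: E[X] = 1/4 ≈ 0.250.
Is E[X] < 1? YES.
Since E[X] < 1, there exists a 2-coloring of K_{3} with no monochromatic K_3; hence R(3, 3) > 3.

E[X] = 1/4 ≈ 0.250; E[X] < 1, so R(3, 3) > 3.


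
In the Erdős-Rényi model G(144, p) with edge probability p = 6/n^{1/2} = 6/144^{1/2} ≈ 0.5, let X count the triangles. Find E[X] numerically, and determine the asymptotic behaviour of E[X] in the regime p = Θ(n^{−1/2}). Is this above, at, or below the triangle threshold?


Number of potential triangles: C(144, 3) = 487344.
Each occurs with probability p³ ≈ (0.5)³ ≈ 1.25000000e-01.
By linearity: E[X] = C(144, 3)·p³ ≈ 487344 · 1.25000000e-01 ≈ 60918.000000.
Since α = 1/2 < 1, p = c/n^{1/2} ≫ 1/n is above the triangle threshold p ~ 1/n. Asymptotically E[X] ~ (c³/6)·n^{3(1−α)} = (6³/6)·n^{1.5} → ∞; triangles are abundant w.h.p.

E[X] ≈ 60918.000000; in regime p = Θ(1/n^{1/2}) E[X] diverges (above the triangle threshold p ~ 1/n).


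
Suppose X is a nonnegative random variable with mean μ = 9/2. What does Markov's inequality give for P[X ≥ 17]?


μ = E[X] = 9/2, a = 17.
Markov: P[X ≥ 17] ≤ μ/a = (9/2)/17 = 9/34.
Numerically: ≈ 0.265.
(Since a = 17 > μ = 4.500, the bound 9/34 is < 1 and informative.)

P[X ≥ 17] ≤ 9/34 ≈ 0.265.


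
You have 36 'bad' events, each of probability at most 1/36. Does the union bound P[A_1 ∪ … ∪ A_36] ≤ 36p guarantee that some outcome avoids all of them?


Union bound: P[∪_{i=1}^{36} A_i] ≤ Σ_i P[A_i] ≤ 36·p = 36·(1/36) = 1.
Numerically: 1 ≈ 1.0000.
Is 1 < 1? NO.
Since the bound 1 is ≥ 1, the union bound is uninformative here; it does NOT by itself certify existence.

36·p = 1 ≈ 1.0000; existence NOT certified by the union bound.


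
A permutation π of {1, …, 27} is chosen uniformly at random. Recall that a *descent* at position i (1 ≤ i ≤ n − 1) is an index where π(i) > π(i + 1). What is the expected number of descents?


Write X = Σ X_I over i = 1, …, 26, with X_I the indicator of one descent.
There are 26 indicators.
For each fixed i, the pair (π(i), π(i+1)) is a uniformly random ordered pair of distinct values from {1, …, 27}; by symmetry P[π(i) > π(i+1)] = 1/2.
By linearity: E[X] = 26 · (1/2) = (27 − 1) · (1/2) = 13 ≈ 13.000.

E[X] = 13 = 13.000.


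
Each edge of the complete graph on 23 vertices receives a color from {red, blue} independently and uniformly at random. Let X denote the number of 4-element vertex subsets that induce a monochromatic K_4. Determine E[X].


Let X = Σ_S X_S over the C(23, 4) = 8855 subsets S of size 4, where X_S = 1 if the K_4 on S is monochromatic.
For a fixed S, the K_4 on S has C(4, 2) = 6 edges. P[all 6 edges red] = (1/2)^6, and likewise for blue, so P[monochromatic] = 2·(1/2)^6 = 2^{1 − 6} = 1/32.
By linearity of expectation: E[X] = C(23, 4) · 2^{1 − 6} = 8855 · 1/32 = 8855/32.
Numerically: E[X] ≈ 276.718750.

E[X] = C(23,4)·2^(1−C(4,2)) = 8855/32 ≈ 276.718750.


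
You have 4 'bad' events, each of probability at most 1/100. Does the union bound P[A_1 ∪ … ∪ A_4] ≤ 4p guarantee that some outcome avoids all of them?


Union bound: P[∪_{i=1}^{4} A_i] ≤ Σ_i P[A_i] ≤ 4·p = 4·(1/100) = 1/25.
Numerically: 1/25 ≈ 0.040000.
Is 1/25 < 1? YES.
Since P[∪ A_i] ≤ 1/25 < 1, the complement has P[∩ A_i^c] ≥ 1 − 1/25 = 24/25 > 0, so some outcome avoids every A_i.

4·p = 1/25 ≈ 0.040000; existence CERTIFIED by the union bound.


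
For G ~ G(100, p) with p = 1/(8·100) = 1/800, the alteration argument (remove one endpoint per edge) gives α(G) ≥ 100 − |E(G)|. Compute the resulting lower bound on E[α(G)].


E[|E(G)|] = C(100, 2)·p = 4950 · (1/800) = 99/16.
E[α(G)] ≥ n − E[|E(G)|] = 100 − 99/16 = 1501/16.
Numerically: ≈ 93.812.
(This is only a lower bound; the true E[α(G)] may be larger.)

E[α(G)] ≥ 1501/16 ≈ 93.812.


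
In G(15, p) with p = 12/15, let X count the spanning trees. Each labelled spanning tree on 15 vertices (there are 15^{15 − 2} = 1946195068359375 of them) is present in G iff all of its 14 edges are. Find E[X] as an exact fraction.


K_15 has 15^{15 − 2} = 1946195068359375 labelled spanning trees.
For each such spanning tree H, let X_H = 1 if all 14 edges of H are present in G. Then P[X_H = 1] = p^{14} = (4/5)^{14} = 268435456/6103515625.
By linearity of expectation: E[X] = Σ_H E[X_H] = 1946195068359375 · p^{14} = 1946195068359375 · 268435456/6103515625 = 427972821516288/5.
Numerically: E[X] ≈ 8.55946e+13.

E[X] = 1946195068359375 · (4/5)^{14} = 427972821516288/5 ≈ 8.55946e+13.


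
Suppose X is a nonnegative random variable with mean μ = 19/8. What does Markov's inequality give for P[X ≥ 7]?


μ = E[X] = 19/8, a = 7.
Markov: P[X ≥ 7] ≤ μ/a = (19/8)/7 = 19/56.
Numerically: ≈ 0.339.
(Since a = 7 > μ = 2.375, the bound 19/56 is < 1 and informative.)

P[X ≥ 7] ≤ 19/56 ≈ 0.339.


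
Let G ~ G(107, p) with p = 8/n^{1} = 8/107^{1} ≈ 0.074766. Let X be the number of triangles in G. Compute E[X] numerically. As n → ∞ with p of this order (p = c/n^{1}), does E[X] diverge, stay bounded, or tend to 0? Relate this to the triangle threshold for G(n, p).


Number of potential triangles: C(107, 3) = 198485.
Each occurs with probability p³ ≈ (0.074766)³ ≈ 4.1794451e-04.
By linearity: E[X] = C(107, 3)·p³ ≈ 198485 · 4.1794451e-04 ≈ 82.95572.
Here α = 1, so p = 8/n is exactly at the triangle threshold p ~ 1/n. Asymptotically E[X] → c³/6 = 8³/6 = 256/3 ≈ 85.33333, a bounded constant. In this regime the triangle count is asymptotically Poisson(c³/6).

E[X] ≈ 82.95572; in regime p = Θ(1/n^{1}) E[X] stays bounded (at the triangle threshold p ~ 1/n).


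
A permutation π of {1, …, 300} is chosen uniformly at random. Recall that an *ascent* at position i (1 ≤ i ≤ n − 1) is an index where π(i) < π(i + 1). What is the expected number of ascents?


Write X = Σ X_I over i = 1, …, 299, with X_I the indicator of one ascent.
There are 299 indicators.
For each fixed i, the pair (π(i), π(i+1)) is a uniformly random ordered pair of distinct values from {1, …, 300}; by symmetry P[π(i) < π(i+1)] = 1/2.
By linearity: E[X] = 299 · (1/2) = (300 − 1) · (1/2) = 299/2 ≈ 149.500.

E[X] = 299/2 = 149.500.


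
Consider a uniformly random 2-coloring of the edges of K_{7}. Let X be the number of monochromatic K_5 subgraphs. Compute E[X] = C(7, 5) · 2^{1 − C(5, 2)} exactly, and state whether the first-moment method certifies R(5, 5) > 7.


E[X] = C(7, 5) · 2^{1 − 10} = 21 · 2^{−9} = 21/512.
As a reduced fraction: E[X] = 21/512 ≈ 0.0410156.
Is E[X] < 1? YES.
Since E[X] < 1, there exists a 2-coloring of K_{7} with no monochromatic K_5; hence R(5, 5) > 7.

E[X] = 21/512 ≈ 0.0410156; E[X] < 1, so R(5, 5) > 7.


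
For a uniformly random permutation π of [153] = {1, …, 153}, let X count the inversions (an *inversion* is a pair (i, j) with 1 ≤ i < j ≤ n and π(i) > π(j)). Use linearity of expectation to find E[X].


Write X = Σ X_I over the C(153, 2) = 11628 pairs i < j, with X_I the indicator of one inversion.
There are 11628 indicators.
For each fixed pair i < j, the values π(i) and π(j) are two distinct elements of {1, …, 153} in uniformly random order; by symmetry P[π(i) > π(j)] = 1/2.
By linearity: E[X] = 11628 · (1/2) = C(153, 2) · (1/2) = 11628/2 = 5814 ≈ 5814.000.

E[X] = 5814 = 5814.000.


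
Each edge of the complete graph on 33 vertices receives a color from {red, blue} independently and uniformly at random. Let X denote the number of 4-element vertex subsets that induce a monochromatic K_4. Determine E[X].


Let X = Σ_S X_S over the C(33, 4) = 40920 subsets S of size 4, where X_S = 1 if the K_4 on S is monochromatic.
For a fixed S, the K_4 on S has C(4, 2) = 6 edges. P[all 6 edges red] = (1/2)^6, and likewise for blue, so P[monochromatic] = 2·(1/2)^6 = 2^{1 − 6} = 1/32.
Summing: E[X] = C(33, 4) · 2^{1 − 6} = 40920 · 1/32 = 5115/4.
Numerically: E[X] ≈ 1278.750.

E[X] = C(33,4)·2^(1−C(4,2)) = 5115/4 ≈ 1278.750.


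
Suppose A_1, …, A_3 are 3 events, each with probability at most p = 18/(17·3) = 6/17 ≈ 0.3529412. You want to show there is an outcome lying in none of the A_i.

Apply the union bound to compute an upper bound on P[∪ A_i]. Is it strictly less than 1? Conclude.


Union bound: P[∪_{i=1}^{3} A_i] ≤ Σ_i P[A_i] ≤ 3·p = 3·(6/17) = 18/17.
Numerically: 18/17 ≈ 1.0588235.
Is 18/17 < 1? NO.
Since the bound 18/17 is ≥ 1, the union bound is uninformative here; it does NOT by itself certify existence.

3·p = 18/17 ≈ 1.0588235; existence NOT certified by the union bound.


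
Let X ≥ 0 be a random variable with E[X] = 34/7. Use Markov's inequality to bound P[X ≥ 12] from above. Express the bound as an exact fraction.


μ = E[X] = 34/7, a = 12.
Markov: P[X ≥ 12] ≤ μ/a = (34/7)/12 = 17/42.
Numerically: ≈ 0.404762.
(Since a = 12 > μ = 4.857143, the bound 17/42 is < 1 and informative.)

P[X ≥ 12] ≤ 17/42 ≈ 0.404762.


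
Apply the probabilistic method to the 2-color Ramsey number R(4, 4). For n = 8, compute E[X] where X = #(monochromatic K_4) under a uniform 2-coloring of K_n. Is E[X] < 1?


E[X] = C(8, 4) · 2^{1 − 6} = 70 · 2^{−5} = 70/32.
As a reduced fraction: E[X] = 35/16 ≈ 2.188.
Is E[X] < 1? NO.
Since E[X] ≥ 1, the first-moment bound is inconclusive at n = 8; it does NOT by itself certify R(4, 4) > 8.

E[X] = 35/16 ≈ 2.188; E[X] ≥ 1; first-moment method inconclusive here.


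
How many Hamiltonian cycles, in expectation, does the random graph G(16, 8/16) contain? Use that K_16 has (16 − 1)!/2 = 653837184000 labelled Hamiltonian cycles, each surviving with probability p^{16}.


K_16 has (16 − 1)!/2 = 653837184000 labelled Hamiltonian cycles.
For each such Hamiltonian cycle H, let X_H = 1 if all 16 edges of H are present in G. Then P[X_H = 1] = p^{16} = (1/2)^{16} = 1/65536.
By linearity of expectation: E[X] = Σ_H E[X_H] = 653837184000 · p^{16} = 653837184000 · 1/65536 = 638512875/64.
Numerically: E[X] ≈ 9.97676e+06.

E[X] = 653837184000 · (1/2)^{16} = 638512875/64 ≈ 9.97676e+06.


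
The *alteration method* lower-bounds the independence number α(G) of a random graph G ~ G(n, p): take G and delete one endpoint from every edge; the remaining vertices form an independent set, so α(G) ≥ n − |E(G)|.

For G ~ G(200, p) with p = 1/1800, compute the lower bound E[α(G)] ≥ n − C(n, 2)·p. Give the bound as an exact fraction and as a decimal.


E[|E(G)|] = C(200, 2)·p = 19900 · (1/1800) = 199/18.
E[α(G)] ≥ n − E[|E(G)|] = 200 − 199/18 = 3401/18.
Numerically: ≈ 188.94444.
(This is only a lower bound; the true E[α(G)] may be larger.)

E[α(G)] ≥ 3401/18 ≈ 188.94444.


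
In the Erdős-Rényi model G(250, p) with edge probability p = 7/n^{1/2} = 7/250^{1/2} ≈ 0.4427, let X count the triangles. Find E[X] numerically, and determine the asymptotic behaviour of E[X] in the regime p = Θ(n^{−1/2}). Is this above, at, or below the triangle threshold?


Number of potential triangles: C(250, 3) = 2573000.
Each occurs with probability p³ ≈ (0.4427)³ ≈ 8.677290e-02.
By linearity: E[X] = C(250, 3)·p³ ≈ 2573000 · 8.677290e-02 ≈ 223266.6691.
Since α = 1/2 < 1, p = c/n^{1/2} ≫ 1/n is above the triangle threshold p ~ 1/n. Asymptotically E[X] ~ (c³/6)·n^{3(1−α)} = (7³/6)·n^{1.5} → ∞; triangles are abundant w.h.p.

E[X] ≈ 223266.6691; in regime p = Θ(1/n^{1/2}) E[X] diverges (above the triangle threshold p ~ 1/n).


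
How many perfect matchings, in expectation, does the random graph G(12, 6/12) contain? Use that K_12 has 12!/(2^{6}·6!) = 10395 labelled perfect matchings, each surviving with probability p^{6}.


K_12 has 12!/(2^{6}·6!) = 10395 labelled perfect matchings.
For each such perfect matching H, let X_H = 1 if all 6 edges of H are present in G. Then P[X_H = 1] = p^{6} = (1/2)^{6} = 1/64.
By linearity: E[X] = Σ_H E[X_H] = 10395 · p^{6} = 10395 · 1/64 = 10395/64.
Numerically: E[X] ≈ 162.

E[X] = 10395 · (1/2)^{6} = 10395/64 ≈ 162.


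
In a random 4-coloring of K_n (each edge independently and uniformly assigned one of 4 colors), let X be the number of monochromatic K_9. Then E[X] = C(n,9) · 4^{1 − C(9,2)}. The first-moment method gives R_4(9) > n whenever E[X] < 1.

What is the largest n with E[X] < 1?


We need C(n, 9) · 4^{1 − 36} < 1, i.e. C(n, 9) < 4^{36 − 1} = 1180591620717411303424.
Check values of n near the boundary:
  n = 912: C(912, 9) = 1156095740032081475120; 1156095740032081475120 < 1180591620717411303424? YES
  n = 913: C(913, 9) = 1167605542753639808390; 1167605542753639808390 < 1180591620717411303424? YES
  n = 914: C(914, 9) = 1179217089587653905932; 1179217089587653905932 < 1180591620717411303424? YES
  n = 915: C(915, 9) = 1190931166636537885130; 1190931166636537885130 < 1180591620717411303424? NO
  n = 916: C(916, 9) = 1202748565202942340440; 1202748565202942340440 < 1180591620717411303424? NO
  n = 917: C(917, 9) = 1214670081818390006810; 1214670081818390006810 < 1180591620717411303424? NO
The largest n with C(n, 9) < 1180591620717411303424 is n = 914 (where E[X] = 294804272396913476483/295147905179352825856 ≈ 0.9988). Hence R_4(9) > 914, i.e. R_4(9) ≥ 915.

Largest n = 914; hence R_4(9) > 914.


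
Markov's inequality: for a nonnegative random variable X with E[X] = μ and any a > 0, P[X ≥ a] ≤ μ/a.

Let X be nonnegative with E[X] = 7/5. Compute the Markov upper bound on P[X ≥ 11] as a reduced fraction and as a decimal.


μ = E[X] = 7/5, a = 11.
Markov: P[X ≥ 11] ≤ μ/a = (7/5)/11 = 7/55.
Numerically: ≈ 0.127.
(Since a = 11 > μ = 1.400, the bound 7/55 is < 1 and informative.)

P[X ≥ 11] ≤ 7/55 ≈ 0.127.


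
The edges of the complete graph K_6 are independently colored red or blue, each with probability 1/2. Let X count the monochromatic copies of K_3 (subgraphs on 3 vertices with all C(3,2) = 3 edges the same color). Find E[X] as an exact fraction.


Let X = Σ_S X_S over the C(6, 3) = 20 subsets S of size 3, where X_S = 1 if the K_3 on S is monochromatic.
For a fixed S, the K_3 on S has C(3, 2) = 3 edges. P[all 3 edges red] = (1/2)^3, and likewise for blue, so P[monochromatic] = 2·(1/2)^3 = 2^{1 − 3} = 1/4.
By linearity of expectation: E[X] = C(6, 3) · 2^{1 − 3} = 20 · 1/4 = 5.
Numerically: E[X] ≈ 5.0000.

E[X] = C(6,3)·2^(1−C(3,2)) = 5 ≈ 5.0000.


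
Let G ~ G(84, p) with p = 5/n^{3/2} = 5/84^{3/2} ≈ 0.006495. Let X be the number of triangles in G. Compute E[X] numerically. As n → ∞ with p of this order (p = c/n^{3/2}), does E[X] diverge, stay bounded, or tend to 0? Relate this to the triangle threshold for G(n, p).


Number of potential triangles: C(84, 3) = 95284.
Each occurs with probability p³ ≈ (0.006495)³ ≈ 2.739386e-07.
By linearity: E[X] = C(84, 3)·p³ ≈ 95284 · 2.739386e-07 ≈ 0.0261.
Since α = 3/2 > 1, p = c/n^{3/2} = o(1/n) is below the triangle threshold p ~ 1/n. Asymptotically E[X] ~ (c³/6)·n^{3(1−α)} = (5³/6)·n^{-1.5} → 0, so by Markov's inequality G has no triangles w.h.p.

E[X] ≈ 0.0261; in regime p = Θ(1/n^{3/2}) E[X] tends to 0 (below the triangle threshold p ~ 1/n).


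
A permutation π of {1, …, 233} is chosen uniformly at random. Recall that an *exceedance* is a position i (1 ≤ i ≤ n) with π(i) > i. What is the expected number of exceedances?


Write X = Σ_{i=1}^{233} X_i, where X_i = 1_{π(i) > i}.
For each fixed i, π(i) is uniform over {1, …, 233} (marginal of a uniform permutation), so P[π(i) > i] = (n − i)/n. Summing: Σ_{i=1}^{233} (n − i)/n = (0 + 1 + … + 232)/233 = 233(233 − 1)/(2·233) = (233 − 1)/2.
Hence E[X] = Σ_{i=1}^{233} (233 − i)/233 = 116 ≈ 116.00000.

E[X] = 116 = 116.00000.


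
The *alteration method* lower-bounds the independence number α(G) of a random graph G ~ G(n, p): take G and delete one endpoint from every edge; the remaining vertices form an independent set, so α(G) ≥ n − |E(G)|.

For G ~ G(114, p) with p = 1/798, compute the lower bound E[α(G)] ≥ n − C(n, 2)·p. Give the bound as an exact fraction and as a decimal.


E[|E(G)|] = C(114, 2)·p = 6441 · (1/798) = 113/14.
E[α(G)] ≥ n − E[|E(G)|] = 114 − 113/14 = 1483/14.
Numerically: ≈ 105.928571.
(This is only a lower bound; the true E[α(G)] may be larger.)

E[α(G)] ≥ 1483/14 ≈ 105.928571.


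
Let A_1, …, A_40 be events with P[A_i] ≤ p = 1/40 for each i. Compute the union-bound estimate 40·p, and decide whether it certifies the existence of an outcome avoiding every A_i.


Union bound: P[∪_{i=1}^{40} A_i] ≤ Σ_i P[A_i] ≤ 40·p = 40·(1/40) = 1.
Numerically: 1 ≈ 1.00000.
Is 1 < 1? NO.
Since the bound 1 is ≥ 1, the union bound is uninformative here; it does NOT by itself certify existence.

40·p = 1 ≈ 1.00000; existence NOT certified by the union bound.


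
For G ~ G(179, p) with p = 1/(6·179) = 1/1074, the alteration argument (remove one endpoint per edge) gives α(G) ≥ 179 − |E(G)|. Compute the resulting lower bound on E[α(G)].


E[|E(G)|] = C(179, 2)·p = 15931 · (1/1074) = 89/6.
E[α(G)] ≥ n − E[|E(G)|] = 179 − 89/6 = 985/6.
Numerically: ≈ 164.167.
(This is only a lower bound; the true E[α(G)] may be larger.)

E[α(G)] ≥ 985/6 ≈ 164.167.


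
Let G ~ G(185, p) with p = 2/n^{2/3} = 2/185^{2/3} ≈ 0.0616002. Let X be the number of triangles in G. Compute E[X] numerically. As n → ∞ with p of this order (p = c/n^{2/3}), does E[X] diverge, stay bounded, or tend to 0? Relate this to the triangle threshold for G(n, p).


Number of potential triangles: C(185, 3) = 1038220.
Each occurs with probability p³ ≈ (0.0616002)³ ≈ 2.33747261e-04.
By linearity: E[X] = C(185, 3)·p³ ≈ 1038220 · 2.33747261e-04 ≈ 242.681081.
Since α = 2/3 < 1, p = c/n^{2/3} ≫ 1/n is above the triangle threshold p ~ 1/n. Asymptotically E[X] ~ (c³/6)·n^{3(1−α)} = (2³/6)·n^{1} → ∞; triangles are abundant w.h.p.

E[X] ≈ 242.681081; in regime p = Θ(1/n^{2/3}) E[X] diverges (above the triangle threshold p ~ 1/n).


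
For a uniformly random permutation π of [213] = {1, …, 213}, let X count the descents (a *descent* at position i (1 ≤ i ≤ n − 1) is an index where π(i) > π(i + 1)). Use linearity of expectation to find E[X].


Write X = Σ X_I over i = 1, …, 212, with X_I the indicator of one descent.
There are 212 indicators.
For each fixed i, the pair (π(i), π(i+1)) is a uniformly random ordered pair of distinct values from {1, …, 213}; by symmetry P[π(i) > π(i+1)] = 1/2.
By linearity: E[X] = 212 · (1/2) = (213 − 1) · (1/2) = 106 ≈ 106.000.

E[X] = 106 = 106.000.


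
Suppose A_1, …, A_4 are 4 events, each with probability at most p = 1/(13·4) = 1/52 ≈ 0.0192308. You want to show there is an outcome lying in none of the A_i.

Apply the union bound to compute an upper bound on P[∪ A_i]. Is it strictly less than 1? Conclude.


Union bound: P[∪_{i=1}^{4} A_i] ≤ Σ_i P[A_i] ≤ 4·p = 4·(1/52) = 1/13.
Numerically: 1/13 ≈ 0.0769231.
Is 1/13 < 1? YES.
Since P[∪ A_i] ≤ 1/13 < 1, the complement has P[∩ A_i^c] ≥ 1 − 1/13 = 12/13 > 0, so some outcome avoids every A_i.

4·p = 1/13 ≈ 0.0769231; existence CERTIFIED by the union bound.


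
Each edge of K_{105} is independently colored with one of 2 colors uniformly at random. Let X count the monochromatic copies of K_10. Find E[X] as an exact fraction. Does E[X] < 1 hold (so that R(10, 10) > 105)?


E[X] = C(105, 10) · 2^{1 − 45} = 28848458598960 · 2^{−44} = 28848458598960/17592186044416.
As a reduced fraction: E[X] = 1803028662435/1099511627776 ≈ 1.63985.
Is E[X] < 1? NO.
Since E[X] ≥ 1, the first-moment bound is inconclusive at n = 105; it does NOT by itself certify R(10, 10) > 105.

E[X] = 1803028662435/1099511627776 ≈ 1.63985; E[X] ≥ 1; first-moment method inconclusive here.


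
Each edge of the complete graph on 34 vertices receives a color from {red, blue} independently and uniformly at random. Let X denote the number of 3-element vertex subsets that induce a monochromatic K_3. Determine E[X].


Let X = Σ_S X_S over the C(34, 3) = 5984 subsets S of size 3, where X_S = 1 if the K_3 on S is monochromatic.
For a fixed S, the K_3 on S has C(3, 2) = 3 edges. P[all 3 edges red] = (1/2)^3, and likewise for blue, so P[monochromatic] = 2·(1/2)^3 = 2^{1 − 3} = 1/4.
By linearity: E[X] = C(34, 3) · 2^{1 − 3} = 5984 · 1/4 = 1496.
Numerically: E[X] ≈ 1496.00000.

E[X] = C(34,3)·2^(1−C(3,2)) = 1496 ≈ 1496.00000.


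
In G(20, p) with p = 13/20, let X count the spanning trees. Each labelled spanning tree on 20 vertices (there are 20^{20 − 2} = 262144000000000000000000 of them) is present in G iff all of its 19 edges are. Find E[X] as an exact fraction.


K_20 has 20^{20 − 2} = 262144000000000000000000 labelled spanning trees.
For each such spanning tree H, let X_H = 1 if all 19 edges of H are present in G. Then P[X_H = 1] = p^{19} = (13/20)^{19} = 1461920290375446110677/5242880000000000000000000.
By linearity: E[X] = Σ_H E[X_H] = 262144000000000000000000 · p^{19} = 262144000000000000000000 · 1461920290375446110677/5242880000000000000000000 = 1461920290375446110677/20.
Numerically: E[X] ≈ 7.31e+19.

E[X] = 262144000000000000000000 · (13/20)^{19} = 1461920290375446110677/20 ≈ 7.31e+19.


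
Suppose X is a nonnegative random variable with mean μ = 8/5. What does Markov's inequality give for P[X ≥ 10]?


μ = E[X] = 8/5, a = 10.
Markov: P[X ≥ 10] ≤ μ/a = (8/5)/10 = 4/25.
Numerically: ≈ 0.1600.
(Since a = 10 > μ = 1.6000, the bound 4/25 is < 1 and informative.)

P[X ≥ 10] ≤ 4/25 ≈ 0.1600.


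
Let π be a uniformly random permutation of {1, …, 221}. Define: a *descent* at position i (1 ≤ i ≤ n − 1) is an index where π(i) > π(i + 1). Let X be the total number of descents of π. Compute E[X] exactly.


Write X = Σ X_I over i = 1, …, 220, with X_I the indicator of one descent.
There are 220 indicators.
For each fixed i, the pair (π(i), π(i+1)) is a uniformly random ordered pair of distinct values from {1, …, 221}; by symmetry P[π(i) > π(i+1)] = 1/2.
By linearity: E[X] = 220 · (1/2) = (221 − 1) · (1/2) = 110 ≈ 110.000.

E[X] = 110 = 110.000.


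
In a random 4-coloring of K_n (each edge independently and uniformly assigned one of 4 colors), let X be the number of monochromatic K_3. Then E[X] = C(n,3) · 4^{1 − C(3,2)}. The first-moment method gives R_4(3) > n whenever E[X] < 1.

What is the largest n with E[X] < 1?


We need C(n, 3) · 4^{1 − 3} < 1, i.e. C(n, 3) < 4^{3 − 1} = 16.
Check values of n near the boundary:
  n = 3: C(3, 3) = 1; 1 < 16? YES
  n = 4: C(4, 3) = 4; 4 < 16? YES
  n = 5: C(5, 3) = 10; 10 < 16? YES
  n = 6: C(6, 3) = 20; 20 < 16? NO
The largest n with C(n, 3) < 16 is n = 5 (where E[X] = 5/8 ≈ 0.625). Hence R_4(3) > 5, i.e. R_4(3) ≥ 6.

Largest n = 5; hence R_4(3) > 5.


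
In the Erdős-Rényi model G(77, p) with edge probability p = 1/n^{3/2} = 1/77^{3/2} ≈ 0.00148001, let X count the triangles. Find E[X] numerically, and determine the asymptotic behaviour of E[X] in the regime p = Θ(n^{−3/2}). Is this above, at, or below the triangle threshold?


Number of potential triangles: C(77, 3) = 73150.
Each occurs with probability p³ ≈ (0.00148001)³ ≈ 3.24184120e-09.
By linearity: E[X] = C(77, 3)·p³ ≈ 73150 · 3.24184120e-09 ≈ 0.000237.
Since α = 3/2 > 1, p = c/n^{3/2} = o(1/n) is below the triangle threshold p ~ 1/n. Asymptotically E[X] ~ (c³/6)·n^{3(1−α)} = (1³/6)·n^{-1.5} → 0, so by Markov's inequality G has no triangles w.h.p.

E[X] ≈ 0.000237; in regime p = Θ(1/n^{3/2}) E[X] tends to 0 (below the triangle threshold p ~ 1/n).


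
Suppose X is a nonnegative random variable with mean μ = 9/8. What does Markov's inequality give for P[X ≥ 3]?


μ = E[X] = 9/8, a = 3.
Markov: P[X ≥ 3] ≤ μ/a = (9/8)/3 = 3/8.
Numerically: ≈ 0.3750.
(Since a = 3 > μ = 1.1250, the bound 3/8 is < 1 and informative.)

P[X ≥ 3] ≤ 3/8 ≈ 0.3750.


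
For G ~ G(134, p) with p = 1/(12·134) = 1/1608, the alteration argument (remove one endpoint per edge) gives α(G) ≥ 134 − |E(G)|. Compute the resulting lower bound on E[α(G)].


E[|E(G)|] = C(134, 2)·p = 8911 · (1/1608) = 133/24.
E[α(G)] ≥ n − E[|E(G)|] = 134 − 133/24 = 3083/24.
Numerically: ≈ 128.458.
(This is only a lower bound; the true E[α(G)] may be larger.)

E[α(G)] ≥ 3083/24 ≈ 128.458.


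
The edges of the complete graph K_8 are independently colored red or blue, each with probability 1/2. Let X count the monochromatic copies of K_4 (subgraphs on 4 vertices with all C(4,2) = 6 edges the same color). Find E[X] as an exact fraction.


Let X = Σ_S X_S over the C(8, 4) = 70 subsets S of size 4, where X_S = 1 if the K_4 on S is monochromatic.
For a fixed S, the K_4 on S has C(4, 2) = 6 edges. P[all 6 edges red] = (1/2)^6, and likewise for blue, so P[monochromatic] = 2·(1/2)^6 = 2^{1 − 6} = 1/32.
By linearity of expectation: E[X] = C(8, 4) · 2^{1 − 6} = 70 · 1/32 = 35/16.
Numerically: E[X] ≈ 2.18750.

E[X] = C(8,4)·2^(1−C(4,2)) = 35/16 ≈ 2.18750.


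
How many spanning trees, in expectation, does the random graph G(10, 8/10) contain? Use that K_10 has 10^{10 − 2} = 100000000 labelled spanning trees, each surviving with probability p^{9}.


K_10 has 10^{10 − 2} = 100000000 labelled spanning trees.
For each such spanning tree H, let X_H = 1 if all 9 edges of H are present in G. Then P[X_H = 1] = p^{9} = (4/5)^{9} = 262144/1953125.
By linearity of expectation: E[X] = Σ_H E[X_H] = 100000000 · p^{9} = 100000000 · 262144/1953125 = 67108864/5.
Numerically: E[X] ≈ 1.342e+07.

E[X] = 100000000 · (4/5)^{9} = 67108864/5 ≈ 1.342e+07.


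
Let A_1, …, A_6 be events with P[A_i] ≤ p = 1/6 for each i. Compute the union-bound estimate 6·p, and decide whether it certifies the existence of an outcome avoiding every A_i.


Union bound: P[∪_{i=1}^{6} A_i] ≤ Σ_i P[A_i] ≤ 6·p = 6·(1/6) = 1.
Numerically: 1 ≈ 1.00000.
Is 1 < 1? NO.
Since the bound 1 is ≥ 1, the union bound is uninformative here; it does NOT by itself certify existence.

6·p = 1 ≈ 1.00000; existence NOT certified by the union bound.


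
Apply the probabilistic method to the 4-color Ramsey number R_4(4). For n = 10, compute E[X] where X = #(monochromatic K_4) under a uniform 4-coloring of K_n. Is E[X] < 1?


E[X] = C(10, 4) · 4^{1 − 6} = 210 · 4^{−5} = 210/1024.
As a reduced fraction: E[X] = 105/512 ≈ 0.205.
Is E[X] < 1? YES.
Since E[X] < 1, there exists a 4-coloring of K_{10} with no monochromatic K_4; hence R_4(4) > 10.

E[X] = 105/512 ≈ 0.205; E[X] < 1, so R_4(4) > 10.


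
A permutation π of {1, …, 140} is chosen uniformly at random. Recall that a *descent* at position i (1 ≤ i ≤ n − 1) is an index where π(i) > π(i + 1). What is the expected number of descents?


Write X = Σ X_I over i = 1, …, 139, with X_I the indicator of one descent.
There are 139 indicators.
For each fixed i, the pair (π(i), π(i+1)) is a uniformly random ordered pair of distinct values from {1, …, 140}; by symmetry P[π(i) > π(i+1)] = 1/2.
By linearity: E[X] = 139 · (1/2) = (140 − 1) · (1/2) = 139/2 ≈ 69.50000.

E[X] = 139/2 = 69.50000.


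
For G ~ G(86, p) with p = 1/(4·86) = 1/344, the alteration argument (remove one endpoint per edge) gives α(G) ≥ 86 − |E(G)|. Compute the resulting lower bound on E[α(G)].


E[|E(G)|] = C(86, 2)·p = 3655 · (1/344) = 85/8.
E[α(G)] ≥ n − E[|E(G)|] = 86 − 85/8 = 603/8.
Numerically: ≈ 75.375.
(This is only a lower bound; the true E[α(G)] may be larger.)

E[α(G)] ≥ 603/8 ≈ 75.375.


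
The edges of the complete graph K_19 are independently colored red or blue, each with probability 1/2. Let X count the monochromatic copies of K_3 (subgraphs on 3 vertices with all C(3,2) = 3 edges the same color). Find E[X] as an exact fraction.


Let X = Σ_S X_S over the C(19, 3) = 969 subsets S of size 3, where X_S = 1 if the K_3 on S is monochromatic.
For a fixed S, the K_3 on S has C(3, 2) = 3 edges. P[all 3 edges red] = (1/2)^3, and likewise for blue, so P[monochromatic] = 2·(1/2)^3 = 2^{1 − 3} = 1/4.
Summing: E[X] = C(19, 3) · 2^{1 − 3} = 969 · 1/4 = 969/4.
Numerically: E[X] ≈ 242.2500.

E[X] = C(19,3)·2^(1−C(3,2)) = 969/4 ≈ 242.2500.


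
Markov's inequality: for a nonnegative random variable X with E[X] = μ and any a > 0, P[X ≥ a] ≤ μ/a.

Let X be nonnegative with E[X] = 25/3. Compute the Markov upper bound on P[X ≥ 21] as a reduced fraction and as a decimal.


μ = E[X] = 25/3, a = 21.
Markov: P[X ≥ 21] ≤ μ/a = (25/3)/21 = 25/63.
Numerically: ≈ 0.397.
(Since a = 21 > μ = 8.333, the bound 25/63 is < 1 and informative.)

P[X ≥ 21] ≤ 25/63 ≈ 0.397.


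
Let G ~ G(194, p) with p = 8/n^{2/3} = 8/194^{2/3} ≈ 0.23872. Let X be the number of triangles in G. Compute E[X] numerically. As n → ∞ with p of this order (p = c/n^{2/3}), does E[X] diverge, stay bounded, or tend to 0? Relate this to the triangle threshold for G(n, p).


Number of potential triangles: C(194, 3) = 1198144.
Each occurs with probability p³ ≈ (0.23872)³ ≈ 1.3603996e-02.
By linearity: E[X] = C(194, 3)·p³ ≈ 1198144 · 1.3603996e-02 ≈ 16299.54639.
Since α = 2/3 < 1, p = c/n^{2/3} ≫ 1/n is above the triangle threshold p ~ 1/n. Asymptotically E[X] ~ (c³/6)·n^{3(1−α)} = (8³/6)·n^{1} → ∞; triangles are abundant w.h.p.

E[X] ≈ 16299.54639; in regime p = Θ(1/n^{2/3}) E[X] diverges (above the triangle threshold p ~ 1/n).


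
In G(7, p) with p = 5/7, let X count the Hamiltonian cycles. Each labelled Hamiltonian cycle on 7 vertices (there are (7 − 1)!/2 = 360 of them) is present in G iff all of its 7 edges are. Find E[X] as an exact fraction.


K_7 has (7 − 1)!/2 = 360 labelled Hamiltonian cycles.
For each such Hamiltonian cycle H, let X_H = 1 if all 7 edges of H are present in G. Then P[X_H = 1] = p^{7} = (5/7)^{7} = 78125/823543.
By linearity: E[X] = Σ_H E[X_H] = 360 · p^{7} = 360 · 78125/823543 = 28125000/823543.
Numerically: E[X] ≈ 34.15.

E[X] = 360 · (5/7)^{7} = 28125000/823543 ≈ 34.15.


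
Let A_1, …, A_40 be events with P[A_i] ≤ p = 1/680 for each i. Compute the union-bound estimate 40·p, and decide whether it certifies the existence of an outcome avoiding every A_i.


Union bound: P[∪_{i=1}^{40} A_i] ≤ Σ_i P[A_i] ≤ 40·p = 40·(1/680) = 1/17.
Numerically: 1/17 ≈ 0.0588.
Is 1/17 < 1? YES.
Since P[∪ A_i] ≤ 1/17 < 1, the complement has P[∩ A_i^c] ≥ 1 − 1/17 = 16/17 > 0, so some outcome avoids every A_i.

40·p = 1/17 ≈ 0.0588; existence CERTIFIED by the union bound.


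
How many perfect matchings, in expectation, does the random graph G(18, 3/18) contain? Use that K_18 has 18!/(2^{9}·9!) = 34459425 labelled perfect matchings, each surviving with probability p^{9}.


K_18 has 18!/(2^{9}·9!) = 34459425 labelled perfect matchings.
For each such perfect matching H, let X_H = 1 if all 9 edges of H are present in G. Then P[X_H = 1] = p^{9} = (1/6)^{9} = 1/10077696.
By linearity: E[X] = Σ_H E[X_H] = 34459425 · p^{9} = 34459425 · 1/10077696 = 425425/124416.
Numerically: E[X] ≈ 3.41938.

E[X] = 34459425 · (1/6)^{9} = 425425/124416 ≈ 3.41938.


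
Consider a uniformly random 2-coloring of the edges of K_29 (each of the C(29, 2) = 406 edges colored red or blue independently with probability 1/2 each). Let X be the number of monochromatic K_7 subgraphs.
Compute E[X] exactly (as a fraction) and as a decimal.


Let X = Σ_S X_S over the C(29, 7) = 1560780 subsets S of size 7, where X_S = 1 if the K_7 on S is monochromatic.
For a fixed S, the K_7 on S has C(7, 2) = 21 edges. P[all 21 edges red] = (1/2)^21, and likewise for blue, so P[monochromatic] = 2·(1/2)^21 = 2^{1 − 21} = 1/1048576.
By linearity: E[X] = C(29, 7) · 2^{1 − 21} = 1560780 · 1/1048576 = 390195/262144.
Numerically: E[X] ≈ 1.488.

E[X] = C(29,7)·2^(1−C(7,2)) = 390195/262144 ≈ 1.488.


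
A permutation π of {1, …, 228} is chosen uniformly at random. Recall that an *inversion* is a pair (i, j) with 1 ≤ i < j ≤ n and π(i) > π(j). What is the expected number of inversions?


Write X = Σ X_I over the C(228, 2) = 25878 pairs i < j, with X_I the indicator of one inversion.
There are 25878 indicators.
For each fixed pair i < j, the values π(i) and π(j) are two distinct elements of {1, …, 228} in uniformly random order; by symmetry P[π(i) > π(j)] = 1/2.
By linearity: E[X] = 25878 · (1/2) = C(228, 2) · (1/2) = 25878/2 = 12939 ≈ 12939.00000.

E[X] = 12939 = 12939.00000.


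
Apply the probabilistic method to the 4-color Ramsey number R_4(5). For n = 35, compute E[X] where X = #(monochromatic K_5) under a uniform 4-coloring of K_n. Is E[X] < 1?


E[X] = C(35, 5) · 4^{1 − 10} = 324632 · 4^{−9} = 324632/262144.
As a reduced fraction: E[X] = 40579/32768 ≈ 1.23837.
Is E[X] < 1? NO.
Since E[X] ≥ 1, the first-moment bound is inconclusive at n = 35; it does NOT by itself certify R_4(5) > 35.

E[X] = 40579/32768 ≈ 1.23837; E[X] ≥ 1; first-moment method inconclusive here.


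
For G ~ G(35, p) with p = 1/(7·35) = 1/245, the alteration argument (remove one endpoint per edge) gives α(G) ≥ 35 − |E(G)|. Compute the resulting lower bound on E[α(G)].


E[|E(G)|] = C(35, 2)·p = 595 · (1/245) = 17/7.
E[α(G)] ≥ n − E[|E(G)|] = 35 − 17/7 = 228/7.
Numerically: ≈ 32.5714.
(This is only a lower bound; the true E[α(G)] may be larger.)

E[α(G)] ≥ 228/7 ≈ 32.5714.


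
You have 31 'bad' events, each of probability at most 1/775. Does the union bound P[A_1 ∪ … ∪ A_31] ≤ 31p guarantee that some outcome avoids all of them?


Union bound: P[∪_{i=1}^{31} A_i] ≤ Σ_i P[A_i] ≤ 31·p = 31·(1/775) = 1/25.
Numerically: 1/25 ≈ 0.0400000.
Is 1/25 < 1? YES.
Since P[∪ A_i] ≤ 1/25 < 1, the complement has P[∩ A_i^c] ≥ 1 − 1/25 = 24/25 > 0, so some outcome avoids every A_i.

31·p = 1/25 ≈ 0.0400000; existence CERTIFIED by the union bound.


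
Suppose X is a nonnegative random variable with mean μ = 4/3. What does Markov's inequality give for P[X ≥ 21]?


μ = E[X] = 4/3, a = 21.
Markov: P[X ≥ 21] ≤ μ/a = (4/3)/21 = 4/63.
Numerically: ≈ 0.0635.
(Since a = 21 > μ = 1.3333, the bound 4/63 is < 1 and informative.)

P[X ≥ 21] ≤ 4/63 ≈ 0.0635.


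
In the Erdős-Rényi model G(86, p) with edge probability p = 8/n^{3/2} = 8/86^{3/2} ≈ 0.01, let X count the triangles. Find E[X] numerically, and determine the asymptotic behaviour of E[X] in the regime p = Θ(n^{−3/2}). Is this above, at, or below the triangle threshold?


Number of potential triangles: C(86, 3) = 102340.
Each occurs with probability p³ ≈ (0.01)³ ≈ 1.00932e-06.
By linearity: E[X] = C(86, 3)·p³ ≈ 102340 · 1.00932e-06 ≈ 0.103.
Since α = 3/2 > 1, p = c/n^{3/2} = o(1/n) is below the triangle threshold p ~ 1/n. Asymptotically E[X] ~ (c³/6)·n^{3(1−α)} = (8³/6)·n^{-1.5} → 0, so by Markov's inequality G has no triangles w.h.p.

E[X] ≈ 0.103; in regime p = Θ(1/n^{3/2}) E[X] tends to 0 (below the triangle threshold p ~ 1/n).


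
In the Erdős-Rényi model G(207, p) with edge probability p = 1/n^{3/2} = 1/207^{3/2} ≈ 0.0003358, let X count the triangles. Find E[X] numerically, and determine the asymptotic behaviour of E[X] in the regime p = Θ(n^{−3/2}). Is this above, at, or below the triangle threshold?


Number of potential triangles: C(207, 3) = 1456935.
Each occurs with probability p³ ≈ (0.0003358)³ ≈ 3.785589e-11.
By linearity: E[X] = C(207, 3)·p³ ≈ 1456935 · 3.785589e-11 ≈ 0.0001.
Since α = 3/2 > 1, p = c/n^{3/2} = o(1/n) is below the triangle threshold p ~ 1/n. Asymptotically E[X] ~ (c³/6)·n^{3(1−α)} = (1³/6)·n^{-1.5} → 0, so by Markov's inequality G has no triangles w.h.p.

E[X] ≈ 0.0001; in regime p = Θ(1/n^{3/2}) E[X] tends to 0 (below the triangle threshold p ~ 1/n).


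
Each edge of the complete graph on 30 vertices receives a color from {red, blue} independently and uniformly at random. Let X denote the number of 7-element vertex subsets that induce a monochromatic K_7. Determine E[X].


Let X = Σ_S X_S over the C(30, 7) = 2035800 subsets S of size 7, where X_S = 1 if the K_7 on S is monochromatic.
For a fixed S, the K_7 on S has C(7, 2) = 21 edges. P[all 21 edges red] = (1/2)^21, and likewise for blue, so P[monochromatic] = 2·(1/2)^21 = 2^{1 − 21} = 1/1048576.
By linearity of expectation: E[X] = C(30, 7) · 2^{1 − 21} = 2035800 · 1/1048576 = 254475/131072.
Numerically: E[X] ≈ 1.9415.

E[X] = C(30,7)·2^(1−C(7,2)) = 254475/131072 ≈ 1.9415.


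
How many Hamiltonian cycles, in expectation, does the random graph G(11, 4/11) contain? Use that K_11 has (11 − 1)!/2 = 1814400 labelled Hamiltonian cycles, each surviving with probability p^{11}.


K_11 has (11 − 1)!/2 = 1814400 labelled Hamiltonian cycles.
For each such Hamiltonian cycle H, let X_H = 1 if all 11 edges of H are present in G. Then P[X_H = 1] = p^{11} = (4/11)^{11} = 4194304/285311670611.
Summing the indicators: E[X] = Σ_H E[X_H] = 1814400 · p^{11} = 1814400 · 4194304/285311670611 = 7610145177600/285311670611.
Numerically: E[X] ≈ 26.6731.

E[X] = 1814400 · (4/11)^{11} = 7610145177600/285311670611 ≈ 26.6731.


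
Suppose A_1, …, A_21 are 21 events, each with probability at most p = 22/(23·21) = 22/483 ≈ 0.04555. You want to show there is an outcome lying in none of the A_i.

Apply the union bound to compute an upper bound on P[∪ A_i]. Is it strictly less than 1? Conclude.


Union bound: P[∪_{i=1}^{21} A_i] ≤ Σ_i P[A_i] ≤ 21·p = 21·(22/483) = 22/23.
Numerically: 22/23 ≈ 0.95652.
Is 22/23 < 1? YES.
Since P[∪ A_i] ≤ 22/23 < 1, the complement has P[∩ A_i^c] ≥ 1 − 22/23 = 1/23 > 0, so some outcome avoids every A_i.

21·p = 22/23 ≈ 0.95652; existence CERTIFIED by the union bound.


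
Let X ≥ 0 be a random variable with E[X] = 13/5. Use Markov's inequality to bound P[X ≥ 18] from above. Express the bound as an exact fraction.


μ = E[X] = 13/5, a = 18.
Markov: P[X ≥ 18] ≤ μ/a = (13/5)/18 = 13/90.
Numerically: ≈ 0.144.
(Since a = 18 > μ = 2.600, the bound 13/90 is < 1 and informative.)

P[X ≥ 18] ≤ 13/90 ≈ 0.144.


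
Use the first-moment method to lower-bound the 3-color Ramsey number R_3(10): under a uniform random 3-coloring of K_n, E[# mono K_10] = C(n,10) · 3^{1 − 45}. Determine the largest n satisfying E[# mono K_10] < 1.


We need C(n, 10) · 3^{1 − 45} < 1, i.e. C(n, 10) < 3^{45 − 1} = 984770902183611232881.
Check values of n near the boundary:
  n = 570: C(570, 10) = 921524823451961408691; 921524823451961408691 < 984770902183611232881? YES
  n = 571: C(571, 10) = 937951290893172842001; 937951290893172842001 < 984770902183611232881? YES
  n = 572: C(572, 10) = 954640815642161682606; 954640815642161682606 < 984770902183611232881? YES
  n = 573: C(573, 10) = 971597135635805762226; 971597135635805762226 < 984770902183611232881? YES
  n = 574: C(574, 10) = 988824035203816502691; 988824035203816502691 < 984770902183611232881? NO
  n = 575: C(575, 10) = 1006325345561406175305; 1006325345561406175305 < 984770902183611232881? NO
  n = 576: C(576, 10) = 1024104945306307344480; 1024104945306307344480 < 984770902183611232881? NO
The largest n with C(n, 10) < 984770902183611232881 is n = 573 (where E[X] = 35985079097622435638/36472996377170786403 ≈ 0.9866225). Hence R_3(10) > 573, i.e. R_3(10) ≥ 574.

Largest n = 573; hence R_3(10) > 573.


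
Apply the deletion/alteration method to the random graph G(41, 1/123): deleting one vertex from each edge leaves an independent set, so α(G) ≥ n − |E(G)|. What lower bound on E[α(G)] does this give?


E[|E(G)|] = C(41, 2)·p = 820 · (1/123) = 20/3.
E[α(G)] ≥ n − E[|E(G)|] = 41 − 20/3 = 103/3.
Numerically: ≈ 34.333.
(This is only a lower bound; the true E[α(G)] may be larger.)

E[α(G)] ≥ 103/3 ≈ 34.333.
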